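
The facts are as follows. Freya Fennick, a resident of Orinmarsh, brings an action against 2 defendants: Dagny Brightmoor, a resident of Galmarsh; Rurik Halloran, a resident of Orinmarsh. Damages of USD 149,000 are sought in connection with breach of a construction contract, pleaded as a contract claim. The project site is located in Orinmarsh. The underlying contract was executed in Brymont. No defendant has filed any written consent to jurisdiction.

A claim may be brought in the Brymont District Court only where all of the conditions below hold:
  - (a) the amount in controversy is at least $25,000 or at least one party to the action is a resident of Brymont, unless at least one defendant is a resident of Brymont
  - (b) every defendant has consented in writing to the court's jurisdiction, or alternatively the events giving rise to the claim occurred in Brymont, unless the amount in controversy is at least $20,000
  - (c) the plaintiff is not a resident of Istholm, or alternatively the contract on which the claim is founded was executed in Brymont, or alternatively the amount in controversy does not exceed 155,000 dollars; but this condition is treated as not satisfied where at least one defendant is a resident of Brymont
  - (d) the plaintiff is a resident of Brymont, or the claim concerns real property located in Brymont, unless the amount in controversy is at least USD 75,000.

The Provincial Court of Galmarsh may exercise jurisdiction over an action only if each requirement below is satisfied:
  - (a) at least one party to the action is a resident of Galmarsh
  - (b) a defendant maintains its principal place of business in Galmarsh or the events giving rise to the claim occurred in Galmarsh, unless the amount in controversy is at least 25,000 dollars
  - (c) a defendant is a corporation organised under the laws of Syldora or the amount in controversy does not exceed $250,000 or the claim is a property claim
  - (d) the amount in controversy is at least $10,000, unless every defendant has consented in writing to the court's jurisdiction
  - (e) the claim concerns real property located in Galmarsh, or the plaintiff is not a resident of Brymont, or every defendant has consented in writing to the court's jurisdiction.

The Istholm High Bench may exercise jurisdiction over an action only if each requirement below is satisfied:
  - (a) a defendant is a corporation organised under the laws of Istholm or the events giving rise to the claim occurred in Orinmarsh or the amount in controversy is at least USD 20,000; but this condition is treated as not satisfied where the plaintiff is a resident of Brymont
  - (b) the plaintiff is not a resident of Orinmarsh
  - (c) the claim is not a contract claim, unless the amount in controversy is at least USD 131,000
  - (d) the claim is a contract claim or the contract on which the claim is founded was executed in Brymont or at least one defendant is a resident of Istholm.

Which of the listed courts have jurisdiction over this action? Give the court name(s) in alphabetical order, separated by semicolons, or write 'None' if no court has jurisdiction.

the Brymont District Court; the Provincial Court of Galmarsh

The Brymont District Court:
  (a) The amount in controversy is 149,000 dollars, which meets the 25,000 dollars floor — that alternative is enough. Met.
  (b) No such written consent has been filed; the operative events occurred in Orinmarsh, not Brymont — no alternative holds. However, the amount in controversy is USD 149,000, which meets the 20,000 dollars floor, so the 'unless' proviso supplies this condition. Met.
  (c) The plaintiff resides in Orinmarsh, which is not Istholm, which satisfies one of the alternatives. The exception is not triggered, since no defendant resides in Brymont (they reside in Galmarsh, Orinmarsh). Satisfied.
  (d) The plaintiff resides in Orinmarsh, not Brymont; the claim does not concern real property — none of the alternatives is met. But the amount in controversy is 149,000 dollars, which meets the 75,000 dollars floor, and the 'unless' clause therefore excuses the requirement. Met.
  → Jurisdiction lies.
The Provincial Court of Galmarsh:
  (a) Dagny Brightmoor resides in Galmarsh. Met.
  (b) No defendant is a corporation; the operative events occurred in Orinmarsh, not Galmarsh — none of the alternatives is met. However, the amount in controversy is 149,000 dollars, which meets the $25,000 floor, so the 'unless' proviso supplies this condition. Met.
  (c) The amount in controversy is USD 149,000, within the 250,000 dollars ceiling, so this disjunct is met. Satisfied.
  (d) The amount in controversy is USD 149,000, which meets the 10,000 dollars floor. Condition met.
  (e) The plaintiff resides in Orinmarsh, which is not Brymont, so one alternative holds. Condition met.
  → Every requirement is satisfied — jurisdiction.
The Istholm High Bench:
  (a) The operative events occurred in Orinmarsh, so this disjunct is met. And the carve-out is inapplicable — the plaintiff resides in Orinmarsh, not Brymont. Condition met.
  (b) The plaintiff resides in Orinmarsh. Fails.
  (c) The claim is a contract claim. However, the amount in controversy is USD 149,000, which meets the $131,000 floor, so the 'unless' proviso supplies this condition. Met.
  (d) The claim is a contract claim, which satisfies one of the alternatives. Satisfied.
  → At least one condition fails; no jurisdiction.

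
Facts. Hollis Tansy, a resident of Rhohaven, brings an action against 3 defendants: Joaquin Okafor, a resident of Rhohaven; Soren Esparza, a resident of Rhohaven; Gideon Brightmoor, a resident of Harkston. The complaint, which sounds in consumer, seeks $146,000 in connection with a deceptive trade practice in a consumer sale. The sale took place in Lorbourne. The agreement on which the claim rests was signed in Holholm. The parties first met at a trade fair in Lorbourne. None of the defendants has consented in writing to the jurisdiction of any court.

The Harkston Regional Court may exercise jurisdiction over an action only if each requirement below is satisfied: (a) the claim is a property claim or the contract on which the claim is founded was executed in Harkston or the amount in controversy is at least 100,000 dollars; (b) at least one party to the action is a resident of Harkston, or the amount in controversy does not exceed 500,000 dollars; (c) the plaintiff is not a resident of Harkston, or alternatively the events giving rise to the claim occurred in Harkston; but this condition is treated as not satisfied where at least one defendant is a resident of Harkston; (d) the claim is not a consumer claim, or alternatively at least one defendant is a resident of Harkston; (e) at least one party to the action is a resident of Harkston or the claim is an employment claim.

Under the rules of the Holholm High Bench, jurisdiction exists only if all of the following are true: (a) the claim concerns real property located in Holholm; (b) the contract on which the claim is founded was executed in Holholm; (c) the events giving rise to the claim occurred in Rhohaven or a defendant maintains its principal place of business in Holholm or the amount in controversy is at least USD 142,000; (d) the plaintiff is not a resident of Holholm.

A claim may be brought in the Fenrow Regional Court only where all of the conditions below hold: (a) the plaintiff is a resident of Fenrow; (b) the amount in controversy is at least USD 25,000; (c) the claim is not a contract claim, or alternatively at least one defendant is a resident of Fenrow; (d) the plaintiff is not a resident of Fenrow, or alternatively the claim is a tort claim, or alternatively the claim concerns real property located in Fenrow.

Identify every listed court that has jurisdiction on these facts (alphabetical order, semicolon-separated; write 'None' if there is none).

None

The Harkston Regional Court:
  (a) The amount in controversy is USD 146,000, which meets the $100,000 floor, so one alternative holds. Condition met.
  (b) Gideon Brightmoor resides in Harkston, so one alternative holds. Condition met.
  (c) The plaintiff resides in Rhohaven, which is not Harkston, which satisfies one of the alternatives. But Gideon Brightmoor resides in Harkston, triggering the carve-out and defeating this condition. Condition not met.
  (d) Gideon Brightmoor resides in Harkston, so one alternative holds. Met.
  (e) Gideon Brightmoor resides in Harkston, so this disjunct is met. Condition met.
  → No jurisdiction.
The Holholm High Bench:
  (a) The claim does not concern real property. Not met.
  (b) The contract was executed in Holholm. Met.
  (c) The amount in controversy is USD 146,000, which meets the $142,000 floor — that alternative is enough. Satisfied.
  (d) The plaintiff resides in Rhohaven, which is not Holholm. Condition met.
  → No jurisdiction.
The Fenrow Regional Court:
  (a) The plaintiff resides in Rhohaven, not Fenrow. Not satisfied.
  (b) The amount in controversy is 146,000 dollars, which meets the $25,000 floor. Met.
  (c) The claim is a consumer claim, not a contract claim, so one alternative holds. Condition met.
  (d) The plaintiff resides in Rhohaven, which is not Fenrow, so this disjunct is met. Condition met.
  → No jurisdiction.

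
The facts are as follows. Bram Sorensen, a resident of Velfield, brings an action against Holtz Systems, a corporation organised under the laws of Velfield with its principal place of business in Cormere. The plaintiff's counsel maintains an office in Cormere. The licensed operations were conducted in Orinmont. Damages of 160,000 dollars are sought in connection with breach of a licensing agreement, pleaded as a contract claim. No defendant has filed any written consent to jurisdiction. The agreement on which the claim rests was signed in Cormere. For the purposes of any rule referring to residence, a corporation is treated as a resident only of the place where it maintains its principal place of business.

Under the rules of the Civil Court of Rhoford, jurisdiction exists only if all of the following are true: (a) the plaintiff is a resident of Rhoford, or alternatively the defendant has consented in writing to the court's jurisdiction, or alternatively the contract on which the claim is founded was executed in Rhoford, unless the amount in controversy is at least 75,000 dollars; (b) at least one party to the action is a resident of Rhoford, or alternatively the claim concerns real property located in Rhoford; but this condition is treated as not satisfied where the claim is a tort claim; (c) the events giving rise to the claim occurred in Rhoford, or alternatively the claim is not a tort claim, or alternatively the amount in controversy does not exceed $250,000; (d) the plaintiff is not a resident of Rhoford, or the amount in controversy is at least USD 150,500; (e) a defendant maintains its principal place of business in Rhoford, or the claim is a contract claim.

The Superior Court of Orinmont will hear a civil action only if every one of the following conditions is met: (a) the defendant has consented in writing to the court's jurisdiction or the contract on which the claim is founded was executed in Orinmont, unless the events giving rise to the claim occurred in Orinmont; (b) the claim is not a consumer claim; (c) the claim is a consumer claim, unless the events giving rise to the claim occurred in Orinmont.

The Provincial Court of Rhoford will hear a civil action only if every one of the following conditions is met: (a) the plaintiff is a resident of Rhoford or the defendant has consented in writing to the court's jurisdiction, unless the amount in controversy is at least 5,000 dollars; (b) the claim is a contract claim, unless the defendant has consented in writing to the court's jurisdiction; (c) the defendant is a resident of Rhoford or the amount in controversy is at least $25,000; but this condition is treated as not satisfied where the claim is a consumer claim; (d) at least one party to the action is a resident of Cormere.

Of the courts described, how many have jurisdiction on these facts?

The Civil Court of Rhoford:
  (a) The plaintiff resides in Velfield, not Rhoford; no such written consent has been filed; the contract was executed in Cormere, not Rhoford — every alternative fails. However, the amount in controversy is USD 160,000, which meets the USD 75,000 floor, so the 'unless' proviso supplies this condition. Met.
  (b) No party resides in Rhoford; the claim does not concern real property — none of the alternatives is met. Condition not met.
  (c) The claim is a contract claim, not a tort claim — that alternative is enough. Met.
  (d) The plaintiff resides in Velfield, which is not Rhoford, which satisfies one of the alternatives. Met.
  (e) The claim is a contract claim — that alternative is enough. Met.
  → At least one condition fails; no jurisdiction.
The Superior Court of Orinmont:
  (a) No such written consent has been filed; the contract was executed in Cormere, not Orinmont — no alternative holds. But the operative events occurred in Orinmont, and the 'unless' clause therefore excuses the requirement. Condition met.
  (b) The claim is a contract claim, not a consumer claim. Satisfied.
  (c) The claim is a contract claim, not a consumer claim. The proviso rescues it, though: the operative events occurred in Orinmont. Satisfied.
  → The court has jurisdiction.
The Provincial Court of Rhoford:
  (a) The plaintiff resides in Velfield, not Rhoford; no such written consent has been filed — every alternative fails. The proviso rescues it, though: the amount in controversy is $160,000, which meets the 5,000 dollars floor. Satisfied.
  (b) The claim is a contract claim. Satisfied.
  (c) The amount in controversy is USD 160,000, which meets the $25,000 floor, which satisfies one of the alternatives. The carve-out does not apply: the claim is a contract claim, not a consumer claim. Satisfied.
  (d) Holtz Systems resides in Cormere. Met.
  → The court has jurisdiction.
Courts with jurisdiction: the Superior Court of Orinmont, the Provincial Court of Rhoford — 2 in total.

2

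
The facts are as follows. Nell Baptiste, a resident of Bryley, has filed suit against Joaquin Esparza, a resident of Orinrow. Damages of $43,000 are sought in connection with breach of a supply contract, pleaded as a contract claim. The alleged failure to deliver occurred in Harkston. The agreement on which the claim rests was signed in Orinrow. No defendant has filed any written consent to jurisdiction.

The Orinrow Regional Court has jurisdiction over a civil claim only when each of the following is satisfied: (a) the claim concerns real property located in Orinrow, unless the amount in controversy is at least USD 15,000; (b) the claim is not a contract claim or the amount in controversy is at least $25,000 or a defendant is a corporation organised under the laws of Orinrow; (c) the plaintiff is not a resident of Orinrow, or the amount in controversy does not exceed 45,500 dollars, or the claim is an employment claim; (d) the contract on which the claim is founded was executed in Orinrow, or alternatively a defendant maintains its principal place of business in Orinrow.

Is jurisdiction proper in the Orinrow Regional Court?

Yes

The Orinrow Regional Court:
  (a) The claim does not concern real property. The proviso rescues it, though: the amount in controversy is USD 43,000, which meets the $15,000 floor. Satisfied.
  (b) The amount in controversy is $43,000, which meets the $25,000 floor, so one alternative holds. Satisfied.
  (c) The plaintiff resides in Bryley, which is not Orinrow, so one alternative holds. Met.
  (d) The contract was executed in Orinrow, so one alternative holds. Satisfied.
  → All conditions met; jurisdiction exists.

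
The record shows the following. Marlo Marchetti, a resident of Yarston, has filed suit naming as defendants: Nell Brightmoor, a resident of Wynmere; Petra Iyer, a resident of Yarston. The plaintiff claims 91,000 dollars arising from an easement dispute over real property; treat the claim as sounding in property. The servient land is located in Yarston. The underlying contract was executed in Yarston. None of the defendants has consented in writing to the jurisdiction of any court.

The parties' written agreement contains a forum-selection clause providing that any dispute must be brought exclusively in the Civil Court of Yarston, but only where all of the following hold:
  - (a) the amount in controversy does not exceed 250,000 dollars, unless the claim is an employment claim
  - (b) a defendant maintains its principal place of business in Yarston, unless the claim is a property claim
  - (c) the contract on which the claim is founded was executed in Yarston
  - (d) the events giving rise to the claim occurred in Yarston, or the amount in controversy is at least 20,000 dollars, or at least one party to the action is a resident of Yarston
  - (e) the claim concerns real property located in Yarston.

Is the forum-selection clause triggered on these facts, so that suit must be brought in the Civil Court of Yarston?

The Civil Court of Yarston:
  (a) The amount in controversy is $91,000, within the 250,000 dollars ceiling. Met.
  (b) No defendant is a corporation. However, the claim is a property claim, so the 'unless' proviso supplies this condition. Met.
  (c) The contract was executed in Yarston. Condition met.
  (d) The operative events occurred in Yarston, which satisfies one of the alternatives. Satisfied.
  (e) The property lies in Yarston. Met.
  → The clause applies.

Yes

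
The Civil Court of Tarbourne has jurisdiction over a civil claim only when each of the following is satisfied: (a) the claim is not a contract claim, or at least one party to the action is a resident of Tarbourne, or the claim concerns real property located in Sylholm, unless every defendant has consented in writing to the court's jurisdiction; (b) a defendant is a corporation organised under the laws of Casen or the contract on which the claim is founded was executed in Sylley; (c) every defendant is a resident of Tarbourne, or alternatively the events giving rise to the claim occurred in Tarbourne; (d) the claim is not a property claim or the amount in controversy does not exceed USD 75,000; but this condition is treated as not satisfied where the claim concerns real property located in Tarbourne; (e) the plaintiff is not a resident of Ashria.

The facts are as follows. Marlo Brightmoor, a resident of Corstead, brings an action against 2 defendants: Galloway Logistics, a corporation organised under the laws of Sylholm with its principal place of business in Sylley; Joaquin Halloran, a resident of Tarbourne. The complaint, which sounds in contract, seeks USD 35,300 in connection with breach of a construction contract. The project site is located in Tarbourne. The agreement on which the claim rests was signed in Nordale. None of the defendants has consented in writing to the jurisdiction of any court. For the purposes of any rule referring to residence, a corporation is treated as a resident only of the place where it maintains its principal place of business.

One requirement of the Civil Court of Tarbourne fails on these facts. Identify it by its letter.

(b)

The Civil Court of Tarbourne:
  (a) Joaquin Halloran resides in Tarbourne — that alternative is enough. Satisfied.
  (b) The corporate defendant(s) are organised in Sylholm, not Casen; the contract was executed in Nordale, not Sylley — every alternative fails. Not satisfied.
  (c) The operative events occurred in Tarbourne, so this disjunct is met. Satisfied.
  (d) The claim is a contract claim, not a property claim — that alternative is enough. The exception is not triggered, since the claim does not concern real property. Condition met.
  (e) The plaintiff resides in Corstead, which is not Ashria. Met.
Only condition (b) fails.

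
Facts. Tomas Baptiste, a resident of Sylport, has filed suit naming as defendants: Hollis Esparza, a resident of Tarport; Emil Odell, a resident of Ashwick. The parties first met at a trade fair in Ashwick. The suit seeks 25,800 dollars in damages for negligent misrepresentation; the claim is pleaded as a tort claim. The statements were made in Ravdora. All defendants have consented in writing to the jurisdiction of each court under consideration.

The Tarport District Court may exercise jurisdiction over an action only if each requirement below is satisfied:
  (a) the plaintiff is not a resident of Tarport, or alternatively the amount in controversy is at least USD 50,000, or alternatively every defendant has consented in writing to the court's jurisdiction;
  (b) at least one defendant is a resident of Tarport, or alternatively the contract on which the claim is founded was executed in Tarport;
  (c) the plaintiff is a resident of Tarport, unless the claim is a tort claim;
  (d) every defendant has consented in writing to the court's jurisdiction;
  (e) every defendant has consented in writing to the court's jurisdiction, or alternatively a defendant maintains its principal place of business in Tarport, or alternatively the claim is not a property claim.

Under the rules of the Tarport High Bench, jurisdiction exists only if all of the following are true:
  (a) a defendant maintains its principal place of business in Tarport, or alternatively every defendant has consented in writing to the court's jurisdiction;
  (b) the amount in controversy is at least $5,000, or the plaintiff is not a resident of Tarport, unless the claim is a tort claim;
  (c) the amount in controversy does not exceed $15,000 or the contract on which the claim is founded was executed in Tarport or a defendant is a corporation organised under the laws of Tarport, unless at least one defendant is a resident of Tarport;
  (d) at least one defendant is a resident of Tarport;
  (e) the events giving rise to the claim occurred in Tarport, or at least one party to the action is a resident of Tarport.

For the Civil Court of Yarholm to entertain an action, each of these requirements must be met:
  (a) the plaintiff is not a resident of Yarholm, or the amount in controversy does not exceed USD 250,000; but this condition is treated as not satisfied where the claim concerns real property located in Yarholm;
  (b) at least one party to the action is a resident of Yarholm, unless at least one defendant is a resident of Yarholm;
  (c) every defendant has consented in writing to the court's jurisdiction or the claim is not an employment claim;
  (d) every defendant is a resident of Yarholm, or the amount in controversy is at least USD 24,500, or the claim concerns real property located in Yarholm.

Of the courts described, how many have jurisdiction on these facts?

The Tarport District Court:
  (a) The plaintiff resides in Sylport, which is not Tarport, so this disjunct is met. Met.
  (b) Hollis Esparza resides in Tarport, which satisfies one of the alternatives. Met.
  (c) The plaintiff resides in Sylport, not Tarport. The proviso rescues it, though: the claim is a tort claim. Satisfied.
  (d) Every defendant has filed written consent. Met.
  (e) Every defendant has filed written consent, which satisfies one of the alternatives. Met.
  → Every requirement is satisfied — jurisdiction.
The Tarport High Bench:
  (a) Every defendant has filed written consent, which satisfies one of the alternatives. Met.
  (b) The amount in controversy is 25,800 dollars, which meets the $5,000 floor, so this disjunct is met. Met.
  (c) The amount in controversy is $25,800, above the 15,000 dollars ceiling; no contract (and hence no place of execution) is alleged; no defendant is a corporation — every alternative fails. But Hollis Esparza resides in Tarport, and the 'unless' clause therefore excuses the requirement. Condition met.
  (d) Hollis Esparza resides in Tarport. Condition met.
  (e) Hollis Esparza resides in Tarport, so one alternative holds. Met.
  → Jurisdiction lies.
The Civil Court of Yarholm:
  (a) The plaintiff resides in Sylport, which is not Yarholm, so one alternative holds. And the carve-out is inapplicable — the claim does not concern real property. Met.
  (b) No party resides in Yarholm. And no defendant resides in Yarholm (they reside in Tarport, Ashwick), so the proviso does not save it. Fails.
  (c) Every defendant has filed written consent, which satisfies one of the alternatives. Met.
  (d) The amount in controversy is USD 25,800, which meets the $24,500 floor — that alternative is enough. Condition met.
  → Not every requirement is met — no jurisdiction.
Courts with jurisdiction: the Tarport District Court, the Tarport High Bench — 2 in total.

2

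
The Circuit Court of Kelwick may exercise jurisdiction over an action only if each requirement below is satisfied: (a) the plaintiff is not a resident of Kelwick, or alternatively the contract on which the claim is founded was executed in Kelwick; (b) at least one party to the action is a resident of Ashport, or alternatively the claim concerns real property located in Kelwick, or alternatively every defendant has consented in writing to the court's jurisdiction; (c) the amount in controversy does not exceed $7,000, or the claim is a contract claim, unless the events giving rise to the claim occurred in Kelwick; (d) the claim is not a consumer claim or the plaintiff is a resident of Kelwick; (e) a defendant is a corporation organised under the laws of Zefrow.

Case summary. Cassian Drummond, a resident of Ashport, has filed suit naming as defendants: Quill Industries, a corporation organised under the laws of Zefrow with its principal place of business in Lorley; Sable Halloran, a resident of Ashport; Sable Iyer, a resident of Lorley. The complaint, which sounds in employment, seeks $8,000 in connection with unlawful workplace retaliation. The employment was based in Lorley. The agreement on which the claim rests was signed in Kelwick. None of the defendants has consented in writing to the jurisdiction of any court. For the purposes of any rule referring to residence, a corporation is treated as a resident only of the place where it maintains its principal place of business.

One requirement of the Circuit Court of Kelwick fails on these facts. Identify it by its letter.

The Circuit Court of Kelwick:
  (a) The plaintiff resides in Ashport, which is not Kelwick, so this disjunct is met. Satisfied.
  (b) Cassian Drummond resides in Ashport — that alternative is enough. Met.
  (c) The amount in controversy is USD 8,000, above the USD 7,000 ceiling; the claim is an employment claim, not a contract claim — no alternative holds. And the operative events occurred in Lorley, not Kelwick, so the proviso does not save it. Not met.
  (d) The claim is an employment claim, not a consumer claim — that alternative is enough. Met.
  (e) Quill Industries is organised under the laws of Zefrow. Met.
Only condition (c) fails.

(c)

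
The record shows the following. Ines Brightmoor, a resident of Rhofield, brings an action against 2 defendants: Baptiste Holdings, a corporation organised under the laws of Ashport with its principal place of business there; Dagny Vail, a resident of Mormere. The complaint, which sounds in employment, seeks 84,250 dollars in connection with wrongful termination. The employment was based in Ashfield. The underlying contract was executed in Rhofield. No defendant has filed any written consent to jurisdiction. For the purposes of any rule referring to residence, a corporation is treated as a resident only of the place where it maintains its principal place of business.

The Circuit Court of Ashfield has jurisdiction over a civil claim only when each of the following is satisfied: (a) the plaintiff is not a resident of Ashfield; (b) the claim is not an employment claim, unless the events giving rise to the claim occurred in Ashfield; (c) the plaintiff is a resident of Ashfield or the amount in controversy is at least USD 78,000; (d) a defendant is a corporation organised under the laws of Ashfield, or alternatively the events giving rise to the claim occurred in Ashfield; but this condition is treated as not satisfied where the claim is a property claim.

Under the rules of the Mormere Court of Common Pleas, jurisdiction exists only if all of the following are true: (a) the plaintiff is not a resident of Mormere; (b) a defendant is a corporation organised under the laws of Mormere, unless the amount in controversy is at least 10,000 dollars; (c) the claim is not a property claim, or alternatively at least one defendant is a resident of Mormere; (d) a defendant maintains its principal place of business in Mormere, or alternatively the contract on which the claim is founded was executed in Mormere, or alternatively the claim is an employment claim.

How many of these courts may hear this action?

The Circuit Court of Ashfield:
  (a) The plaintiff resides in Rhofield, which is not Ashfield. Met.
  (b) The claim is an employment claim. The proviso rescues it, though: the operative events occurred in Ashfield. Met.
  (c) The amount in controversy is $84,250, which meets the USD 78,000 floor, so this disjunct is met. Condition met.
  (d) The operative events occurred in Ashfield — that alternative is enough. The exception is not triggered, since the claim is an employment claim, not a property claim. Satisfied.
  → The court has jurisdiction.
The Mormere Court of Common Pleas:
  (a) The plaintiff resides in Rhofield, which is not Mormere. Condition met.
  (b) The corporate defendant(s) are organised in Ashport, not Mormere. The proviso rescues it, though: the amount in controversy is USD 84,250, which meets the USD 10,000 floor. Satisfied.
  (c) The claim is an employment claim, not a property claim — that alternative is enough. Met.
  (d) The claim is an employment claim, so one alternative holds. Satisfied.
  → The court has jurisdiction.
Courts with jurisdiction: the Circuit Court of Ashfield, the Mormere Court of Common Pleas — 2 in total.

2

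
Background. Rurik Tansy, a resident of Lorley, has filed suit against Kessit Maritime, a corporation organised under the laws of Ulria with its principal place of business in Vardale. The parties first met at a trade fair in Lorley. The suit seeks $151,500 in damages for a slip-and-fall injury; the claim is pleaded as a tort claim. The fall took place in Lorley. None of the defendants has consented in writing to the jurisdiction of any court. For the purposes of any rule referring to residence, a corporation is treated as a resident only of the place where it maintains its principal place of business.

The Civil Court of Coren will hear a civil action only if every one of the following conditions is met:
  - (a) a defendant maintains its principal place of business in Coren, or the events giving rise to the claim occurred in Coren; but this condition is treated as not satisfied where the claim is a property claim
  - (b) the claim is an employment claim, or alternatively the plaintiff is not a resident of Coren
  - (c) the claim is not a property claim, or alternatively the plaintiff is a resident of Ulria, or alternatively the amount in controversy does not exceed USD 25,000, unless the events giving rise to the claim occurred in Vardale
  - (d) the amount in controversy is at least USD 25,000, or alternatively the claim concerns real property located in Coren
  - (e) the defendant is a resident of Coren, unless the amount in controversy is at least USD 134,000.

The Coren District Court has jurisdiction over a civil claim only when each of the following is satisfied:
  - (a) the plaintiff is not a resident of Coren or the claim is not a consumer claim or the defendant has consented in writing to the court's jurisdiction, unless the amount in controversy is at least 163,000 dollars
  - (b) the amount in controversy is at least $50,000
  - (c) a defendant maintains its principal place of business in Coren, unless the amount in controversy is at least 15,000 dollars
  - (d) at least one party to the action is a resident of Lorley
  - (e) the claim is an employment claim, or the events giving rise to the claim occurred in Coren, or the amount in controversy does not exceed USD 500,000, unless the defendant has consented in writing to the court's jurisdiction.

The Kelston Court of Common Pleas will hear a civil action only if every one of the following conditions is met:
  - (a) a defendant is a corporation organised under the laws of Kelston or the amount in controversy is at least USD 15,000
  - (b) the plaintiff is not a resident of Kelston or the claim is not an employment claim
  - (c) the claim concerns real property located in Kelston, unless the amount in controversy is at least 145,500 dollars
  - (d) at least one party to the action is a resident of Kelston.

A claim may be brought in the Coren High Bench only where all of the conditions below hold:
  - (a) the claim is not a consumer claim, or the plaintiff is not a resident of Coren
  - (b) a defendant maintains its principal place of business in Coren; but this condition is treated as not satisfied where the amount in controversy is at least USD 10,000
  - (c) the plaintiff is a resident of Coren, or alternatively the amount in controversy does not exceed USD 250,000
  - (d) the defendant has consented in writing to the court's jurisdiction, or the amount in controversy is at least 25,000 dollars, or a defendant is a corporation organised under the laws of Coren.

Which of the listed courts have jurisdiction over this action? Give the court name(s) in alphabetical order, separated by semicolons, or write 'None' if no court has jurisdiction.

the Coren District Court

The Civil Court of Coren:
  (a) The corporate defendant(s) have their principal place of business in Vardale, not Coren; the operative events occurred in Lorley, not Coren — none of the alternatives is met. Condition not met.
  (b) The plaintiff resides in Lorley, which is not Coren, so one alternative holds. Met.
  (c) The claim is a tort claim, not a property claim, so one alternative holds. Met.
  (d) The amount in controversy is $151,500, which meets the USD 25,000 floor — that alternative is enough. Satisfied.
  (e) The defendant resides in Vardale, not Coren. However, the amount in controversy is USD 151,500, which meets the 134,000 dollars floor, so the 'unless' proviso supplies this condition. Condition met.
  → The court lacks jurisdiction.
The Coren District Court:
  (a) The plaintiff resides in Lorley, which is not Coren — that alternative is enough. Met.
  (b) The amount in controversy is 151,500 dollars, which meets the 50,000 dollars floor. Satisfied.
  (c) The corporate defendant(s) have their principal place of business in Vardale, not Coren. The proviso rescues it, though: the amount in controversy is 151,500 dollars, which meets the 15,000 dollars floor. Condition met.
  (d) Rurik Tansy resides in Lorley. Condition met.
  (e) The amount in controversy is $151,500, within the $500,000 ceiling — that alternative is enough. Condition met.
  → Jurisdiction lies.
The Kelston Court of Common Pleas:
  (a) The amount in controversy is 151,500 dollars, which meets the $15,000 floor, so this disjunct is met. Condition met.
  (b) The plaintiff resides in Lorley, which is not Kelston, so one alternative holds. Condition met.
  (c) The claim does not concern real property. However, the amount in controversy is $151,500, which meets the USD 145,500 floor, so the 'unless' proviso supplies this condition. Condition met.
  (d) No party resides in Kelston. Not satisfied.
  → Not every requirement is met — no jurisdiction.
The Coren High Bench:
  (a) The claim is a tort claim, not a consumer claim, so this disjunct is met. Condition met.
  (b) The corporate defendant(s) have their principal place of business in Vardale, not Coren. Not satisfied.
  (c) The amount in controversy is USD 151,500, within the $250,000 ceiling — that alternative is enough. Condition met.
  (d) The amount in controversy is USD 151,500, which meets the $25,000 floor, which satisfies one of the alternatives. Satisfied.
  → The court lacks jurisdiction.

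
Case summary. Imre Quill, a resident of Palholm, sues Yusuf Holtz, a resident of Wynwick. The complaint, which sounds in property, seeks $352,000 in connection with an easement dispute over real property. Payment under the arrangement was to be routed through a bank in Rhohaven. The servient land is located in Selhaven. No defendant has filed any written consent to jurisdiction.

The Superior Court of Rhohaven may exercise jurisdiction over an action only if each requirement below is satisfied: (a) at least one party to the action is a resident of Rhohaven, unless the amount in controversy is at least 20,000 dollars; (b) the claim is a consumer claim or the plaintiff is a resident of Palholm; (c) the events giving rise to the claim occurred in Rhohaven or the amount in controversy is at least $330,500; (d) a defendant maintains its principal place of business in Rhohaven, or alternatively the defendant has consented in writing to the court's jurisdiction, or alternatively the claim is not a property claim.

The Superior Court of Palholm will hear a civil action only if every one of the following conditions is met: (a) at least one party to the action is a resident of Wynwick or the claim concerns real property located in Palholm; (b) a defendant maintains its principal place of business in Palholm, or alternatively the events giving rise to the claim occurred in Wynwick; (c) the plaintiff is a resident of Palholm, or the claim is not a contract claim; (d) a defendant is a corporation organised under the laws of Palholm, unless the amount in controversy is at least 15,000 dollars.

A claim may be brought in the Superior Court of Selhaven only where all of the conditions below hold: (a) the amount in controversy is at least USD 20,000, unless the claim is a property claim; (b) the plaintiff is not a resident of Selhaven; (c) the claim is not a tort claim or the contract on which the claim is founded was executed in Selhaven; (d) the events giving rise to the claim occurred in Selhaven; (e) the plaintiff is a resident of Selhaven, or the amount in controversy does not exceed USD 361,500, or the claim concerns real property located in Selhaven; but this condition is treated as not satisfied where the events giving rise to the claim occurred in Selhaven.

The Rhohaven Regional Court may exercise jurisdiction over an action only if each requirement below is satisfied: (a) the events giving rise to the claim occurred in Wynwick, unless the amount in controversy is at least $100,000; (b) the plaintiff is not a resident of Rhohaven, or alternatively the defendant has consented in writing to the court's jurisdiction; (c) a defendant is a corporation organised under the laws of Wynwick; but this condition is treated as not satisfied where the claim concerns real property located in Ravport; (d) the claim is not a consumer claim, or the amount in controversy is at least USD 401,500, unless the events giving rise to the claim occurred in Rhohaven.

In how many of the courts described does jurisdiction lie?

The Superior Court of Rhohaven:
  (a) No party resides in Rhohaven. However, the amount in controversy is USD 352,000, which meets the $20,000 floor, so the 'unless' proviso supplies this condition. Condition met.
  (b) The plaintiff resides in Palholm, which satisfies one of the alternatives. Satisfied.
  (c) The amount in controversy is 352,000 dollars, which meets the 330,500 dollars floor, which satisfies one of the alternatives. Condition met.
  (d) No defendant is a corporation; no such written consent has been filed; the claim is a property claim — none of the alternatives is met. Condition not met.
  → The court lacks jurisdiction.
The Superior Court of Palholm:
  (a) Yusuf Holtz resides in Wynwick — that alternative is enough. Condition met.
  (b) No defendant is a corporation; the operative events occurred in Selhaven, not Wynwick — every alternative fails. Fails.
  (c) The plaintiff resides in Palholm, which satisfies one of the alternatives. Met.
  (d) No defendant is a corporation. The proviso rescues it, though: the amount in controversy is $352,000, which meets the 15,000 dollars floor. Met.
  → At least one condition fails; no jurisdiction.
The Superior Court of Selhaven:
  (a) The amount in controversy is $352,000, which meets the USD 20,000 floor. Condition met.
  (b) The plaintiff resides in Palholm, which is not Selhaven. Met.
  (c) The claim is a property claim, not a tort claim, so one alternative holds. Met.
  (d) The operative events occurred in Selhaven. Condition met.
  (e) The amount in controversy is USD 352,000, within the USD 361,500 ceiling, so this disjunct is met. However, the operative events occurred in Selhaven, which falls within the stated exception and so defeats the condition. Condition not met.
  → No jurisdiction.
The Rhohaven Regional Court:
  (a) The operative events occurred in Selhaven, not Wynwick. The proviso rescues it, though: the amount in controversy is 352,000 dollars, which meets the USD 100,000 floor. Condition met.
  (b) The plaintiff resides in Palholm, which is not Rhohaven, so one alternative holds. Condition met.
  (c) No defendant is a corporation. Not satisfied.
  (d) The claim is a property claim, not a consumer claim — that alternative is enough. Condition met.
  → No jurisdiction.
No court satisfies all of its conditions.

0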